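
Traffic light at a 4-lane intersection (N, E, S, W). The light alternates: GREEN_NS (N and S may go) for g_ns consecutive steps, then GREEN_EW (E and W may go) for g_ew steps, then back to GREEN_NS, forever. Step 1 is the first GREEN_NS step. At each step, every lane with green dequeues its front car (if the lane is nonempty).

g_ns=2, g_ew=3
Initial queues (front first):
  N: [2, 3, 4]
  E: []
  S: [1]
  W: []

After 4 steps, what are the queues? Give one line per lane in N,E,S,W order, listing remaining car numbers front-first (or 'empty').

Step 1 [NS]: N:car2-GO,E:wait,S:car1-GO,W:wait | queues: N=2 E=0 S=0 W=0
Step 2 [NS]: N:car3-GO,E:wait,S:empty,W:wait | queues: N=1 E=0 S=0 W=0
Step 3 [EW]: N:wait,E:empty,S:wait,W:empty | queues: N=1 E=0 S=0 W=0
Step 4 [EW]: N:wait,E:empty,S:wait,W:empty | queues: N=1 E=0 S=0 W=0

N: 4
E: empty
S: empty
W: empty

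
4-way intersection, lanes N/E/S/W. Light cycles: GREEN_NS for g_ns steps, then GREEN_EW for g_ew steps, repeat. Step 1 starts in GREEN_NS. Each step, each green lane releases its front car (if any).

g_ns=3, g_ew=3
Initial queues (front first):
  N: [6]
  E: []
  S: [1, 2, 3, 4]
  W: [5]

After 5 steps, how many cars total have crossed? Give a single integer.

Step 1 [NS]: N:car6-GO,E:wait,S:car1-GO,W:wait | queues: N=0 E=0 S=3 W=1
Step 2 [NS]: N:empty,E:wait,S:car2-GO,W:wait | queues: N=0 E=0 S=2 W=1
Step 3 [NS]: N:empty,E:wait,S:car3-GO,W:wait | queues: N=0 E=0 S=1 W=1
Step 4 [EW]: N:wait,E:empty,S:wait,W:car5-GO | queues: N=0 E=0 S=1 W=0
Step 5 [EW]: N:wait,E:empty,S:wait,W:empty | queues: N=0 E=0 S=1 W=0
Cars crossed by step 5: 5

Answer: 5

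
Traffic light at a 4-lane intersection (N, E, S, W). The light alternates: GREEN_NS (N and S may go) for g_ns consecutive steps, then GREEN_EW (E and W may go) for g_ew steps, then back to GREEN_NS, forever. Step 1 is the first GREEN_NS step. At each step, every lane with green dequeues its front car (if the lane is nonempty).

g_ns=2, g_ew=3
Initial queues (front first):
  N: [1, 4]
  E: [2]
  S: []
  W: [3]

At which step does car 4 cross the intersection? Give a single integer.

Step 1 [NS]: N:car1-GO,E:wait,S:empty,W:wait | queues: N=1 E=1 S=0 W=1
Step 2 [NS]: N:car4-GO,E:wait,S:empty,W:wait | queues: N=0 E=1 S=0 W=1
Step 3 [EW]: N:wait,E:car2-GO,S:wait,W:car3-GO | queues: N=0 E=0 S=0 W=0
Car 4 crosses at step 2

2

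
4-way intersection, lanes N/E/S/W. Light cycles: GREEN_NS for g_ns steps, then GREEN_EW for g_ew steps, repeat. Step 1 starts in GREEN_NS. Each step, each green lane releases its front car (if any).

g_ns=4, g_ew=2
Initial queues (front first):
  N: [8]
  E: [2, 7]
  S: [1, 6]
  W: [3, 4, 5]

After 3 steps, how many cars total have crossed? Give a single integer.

Step 1 [NS]: N:car8-GO,E:wait,S:car1-GO,W:wait | queues: N=0 E=2 S=1 W=3
Step 2 [NS]: N:empty,E:wait,S:car6-GO,W:wait | queues: N=0 E=2 S=0 W=3
Step 3 [NS]: N:empty,E:wait,S:empty,W:wait | queues: N=0 E=2 S=0 W=3
Cars crossed by step 3: 3

Answer: 3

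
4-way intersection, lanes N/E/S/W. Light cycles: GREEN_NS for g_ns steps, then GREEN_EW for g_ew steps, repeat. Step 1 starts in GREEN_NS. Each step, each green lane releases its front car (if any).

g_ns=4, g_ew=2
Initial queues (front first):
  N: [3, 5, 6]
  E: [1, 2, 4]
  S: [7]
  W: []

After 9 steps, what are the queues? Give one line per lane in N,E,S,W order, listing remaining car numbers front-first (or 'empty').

Step 1 [NS]: N:car3-GO,E:wait,S:car7-GO,W:wait | queues: N=2 E=3 S=0 W=0
Step 2 [NS]: N:car5-GO,E:wait,S:empty,W:wait | queues: N=1 E=3 S=0 W=0
Step 3 [NS]: N:car6-GO,E:wait,S:empty,W:wait | queues: N=0 E=3 S=0 W=0
Step 4 [NS]: N:empty,E:wait,S:empty,W:wait | queues: N=0 E=3 S=0 W=0
Step 5 [EW]: N:wait,E:car1-GO,S:wait,W:empty | queues: N=0 E=2 S=0 W=0
Step 6 [EW]: N:wait,E:car2-GO,S:wait,W:empty | queues: N=0 E=1 S=0 W=0
Step 7 [NS]: N:empty,E:wait,S:empty,W:wait | queues: N=0 E=1 S=0 W=0
Step 8 [NS]: N:empty,E:wait,S:empty,W:wait | queues: N=0 E=1 S=0 W=0
Step 9 [NS]: N:empty,E:wait,S:empty,W:wait | queues: N=0 E=1 S=0 W=0

N: empty
E: 4
S: empty
W: empty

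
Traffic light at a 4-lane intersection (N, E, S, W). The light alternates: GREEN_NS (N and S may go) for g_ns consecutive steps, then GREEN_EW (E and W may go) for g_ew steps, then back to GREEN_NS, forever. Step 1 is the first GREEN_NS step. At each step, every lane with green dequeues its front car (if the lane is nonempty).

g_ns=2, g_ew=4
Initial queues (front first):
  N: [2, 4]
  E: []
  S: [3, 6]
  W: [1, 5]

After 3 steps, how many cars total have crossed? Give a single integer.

Answer: 5

Derivation:
Step 1 [NS]: N:car2-GO,E:wait,S:car3-GO,W:wait | queues: N=1 E=0 S=1 W=2
Step 2 [NS]: N:car4-GO,E:wait,S:car6-GO,W:wait | queues: N=0 E=0 S=0 W=2
Step 3 [EW]: N:wait,E:empty,S:wait,W:car1-GO | queues: N=0 E=0 S=0 W=1
Cars crossed by step 3: 5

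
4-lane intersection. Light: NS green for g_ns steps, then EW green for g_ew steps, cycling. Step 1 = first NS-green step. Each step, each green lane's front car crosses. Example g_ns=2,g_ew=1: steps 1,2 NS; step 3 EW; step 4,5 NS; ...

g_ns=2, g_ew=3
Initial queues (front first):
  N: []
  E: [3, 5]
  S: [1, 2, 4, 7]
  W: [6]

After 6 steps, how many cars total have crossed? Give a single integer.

Answer: 6

Derivation:
Step 1 [NS]: N:empty,E:wait,S:car1-GO,W:wait | queues: N=0 E=2 S=3 W=1
Step 2 [NS]: N:empty,E:wait,S:car2-GO,W:wait | queues: N=0 E=2 S=2 W=1
Step 3 [EW]: N:wait,E:car3-GO,S:wait,W:car6-GO | queues: N=0 E=1 S=2 W=0
Step 4 [EW]: N:wait,E:car5-GO,S:wait,W:empty | queues: N=0 E=0 S=2 W=0
Step 5 [EW]: N:wait,E:empty,S:wait,W:empty | queues: N=0 E=0 S=2 W=0
Step 6 [NS]: N:empty,E:wait,S:car4-GO,W:wait | queues: N=0 E=0 S=1 W=0
Cars crossed by step 6: 6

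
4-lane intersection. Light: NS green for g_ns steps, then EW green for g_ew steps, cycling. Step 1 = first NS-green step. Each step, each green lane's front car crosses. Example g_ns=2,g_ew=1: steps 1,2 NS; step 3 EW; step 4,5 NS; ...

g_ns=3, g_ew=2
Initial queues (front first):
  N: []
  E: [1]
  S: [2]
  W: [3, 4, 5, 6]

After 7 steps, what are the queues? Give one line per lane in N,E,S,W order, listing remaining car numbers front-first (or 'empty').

Step 1 [NS]: N:empty,E:wait,S:car2-GO,W:wait | queues: N=0 E=1 S=0 W=4
Step 2 [NS]: N:empty,E:wait,S:empty,W:wait | queues: N=0 E=1 S=0 W=4
Step 3 [NS]: N:empty,E:wait,S:empty,W:wait | queues: N=0 E=1 S=0 W=4
Step 4 [EW]: N:wait,E:car1-GO,S:wait,W:car3-GO | queues: N=0 E=0 S=0 W=3
Step 5 [EW]: N:wait,E:empty,S:wait,W:car4-GO | queues: N=0 E=0 S=0 W=2
Step 6 [NS]: N:empty,E:wait,S:empty,W:wait | queues: N=0 E=0 S=0 W=2
Step 7 [NS]: N:empty,E:wait,S:empty,W:wait | queues: N=0 E=0 S=0 W=2

N: empty
E: empty
S: empty
W: 5 6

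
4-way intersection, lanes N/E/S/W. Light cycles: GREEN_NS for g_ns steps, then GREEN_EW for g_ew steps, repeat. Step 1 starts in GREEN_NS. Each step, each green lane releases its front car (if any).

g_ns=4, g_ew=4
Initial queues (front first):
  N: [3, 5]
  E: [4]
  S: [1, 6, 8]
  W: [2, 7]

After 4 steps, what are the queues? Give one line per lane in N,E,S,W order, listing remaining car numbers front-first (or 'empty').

Step 1 [NS]: N:car3-GO,E:wait,S:car1-GO,W:wait | queues: N=1 E=1 S=2 W=2
Step 2 [NS]: N:car5-GO,E:wait,S:car6-GO,W:wait | queues: N=0 E=1 S=1 W=2
Step 3 [NS]: N:empty,E:wait,S:car8-GO,W:wait | queues: N=0 E=1 S=0 W=2
Step 4 [NS]: N:empty,E:wait,S:empty,W:wait | queues: N=0 E=1 S=0 W=2

N: empty
E: 4
S: empty
W: 2 7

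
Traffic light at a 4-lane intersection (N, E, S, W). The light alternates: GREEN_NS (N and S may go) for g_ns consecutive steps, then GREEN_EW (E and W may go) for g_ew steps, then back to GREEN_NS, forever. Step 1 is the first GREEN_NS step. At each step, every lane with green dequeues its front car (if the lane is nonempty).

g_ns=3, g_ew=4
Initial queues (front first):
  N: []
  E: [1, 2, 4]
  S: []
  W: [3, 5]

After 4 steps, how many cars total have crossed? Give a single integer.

Step 1 [NS]: N:empty,E:wait,S:empty,W:wait | queues: N=0 E=3 S=0 W=2
Step 2 [NS]: N:empty,E:wait,S:empty,W:wait | queues: N=0 E=3 S=0 W=2
Step 3 [NS]: N:empty,E:wait,S:empty,W:wait | queues: N=0 E=3 S=0 W=2
Step 4 [EW]: N:wait,E:car1-GO,S:wait,W:car3-GO | queues: N=0 E=2 S=0 W=1
Cars crossed by step 4: 2

Answer: 2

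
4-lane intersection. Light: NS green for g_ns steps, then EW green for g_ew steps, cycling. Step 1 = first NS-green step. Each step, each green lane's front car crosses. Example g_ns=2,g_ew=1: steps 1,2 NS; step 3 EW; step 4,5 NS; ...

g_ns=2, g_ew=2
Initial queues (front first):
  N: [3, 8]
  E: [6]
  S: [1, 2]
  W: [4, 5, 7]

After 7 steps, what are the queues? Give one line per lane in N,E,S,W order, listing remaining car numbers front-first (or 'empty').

Step 1 [NS]: N:car3-GO,E:wait,S:car1-GO,W:wait | queues: N=1 E=1 S=1 W=3
Step 2 [NS]: N:car8-GO,E:wait,S:car2-GO,W:wait | queues: N=0 E=1 S=0 W=3
Step 3 [EW]: N:wait,E:car6-GO,S:wait,W:car4-GO | queues: N=0 E=0 S=0 W=2
Step 4 [EW]: N:wait,E:empty,S:wait,W:car5-GO | queues: N=0 E=0 S=0 W=1
Step 5 [NS]: N:empty,E:wait,S:empty,W:wait | queues: N=0 E=0 S=0 W=1
Step 6 [NS]: N:empty,E:wait,S:empty,W:wait | queues: N=0 E=0 S=0 W=1
Step 7 [EW]: N:wait,E:empty,S:wait,W:car7-GO | queues: N=0 E=0 S=0 W=0

N: empty
E: empty
S: empty
W: empty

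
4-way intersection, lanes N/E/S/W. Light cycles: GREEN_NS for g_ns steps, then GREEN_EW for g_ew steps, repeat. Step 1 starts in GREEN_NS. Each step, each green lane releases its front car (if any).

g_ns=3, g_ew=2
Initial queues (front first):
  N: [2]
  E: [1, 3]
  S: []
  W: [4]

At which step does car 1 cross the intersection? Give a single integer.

Step 1 [NS]: N:car2-GO,E:wait,S:empty,W:wait | queues: N=0 E=2 S=0 W=1
Step 2 [NS]: N:empty,E:wait,S:empty,W:wait | queues: N=0 E=2 S=0 W=1
Step 3 [NS]: N:empty,E:wait,S:empty,W:wait | queues: N=0 E=2 S=0 W=1
Step 4 [EW]: N:wait,E:car1-GO,S:wait,W:car4-GO | queues: N=0 E=1 S=0 W=0
Step 5 [EW]: N:wait,E:car3-GO,S:wait,W:empty | queues: N=0 E=0 S=0 W=0
Car 1 crosses at step 4

4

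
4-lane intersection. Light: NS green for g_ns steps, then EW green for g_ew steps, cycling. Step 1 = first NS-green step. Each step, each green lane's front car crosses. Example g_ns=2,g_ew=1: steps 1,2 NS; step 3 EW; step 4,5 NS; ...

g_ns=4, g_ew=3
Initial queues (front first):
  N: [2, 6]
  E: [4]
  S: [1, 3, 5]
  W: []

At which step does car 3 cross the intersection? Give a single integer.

Step 1 [NS]: N:car2-GO,E:wait,S:car1-GO,W:wait | queues: N=1 E=1 S=2 W=0
Step 2 [NS]: N:car6-GO,E:wait,S:car3-GO,W:wait | queues: N=0 E=1 S=1 W=0
Step 3 [NS]: N:empty,E:wait,S:car5-GO,W:wait | queues: N=0 E=1 S=0 W=0
Step 4 [NS]: N:empty,E:wait,S:empty,W:wait | queues: N=0 E=1 S=0 W=0
Step 5 [EW]: N:wait,E:car4-GO,S:wait,W:empty | queues: N=0 E=0 S=0 W=0
Car 3 crosses at step 2

2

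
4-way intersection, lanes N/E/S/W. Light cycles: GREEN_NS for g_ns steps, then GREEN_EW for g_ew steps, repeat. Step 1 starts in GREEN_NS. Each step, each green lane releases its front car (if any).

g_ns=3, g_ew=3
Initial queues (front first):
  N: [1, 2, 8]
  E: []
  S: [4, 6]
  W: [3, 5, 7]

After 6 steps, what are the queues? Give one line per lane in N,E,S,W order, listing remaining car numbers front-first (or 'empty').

Step 1 [NS]: N:car1-GO,E:wait,S:car4-GO,W:wait | queues: N=2 E=0 S=1 W=3
Step 2 [NS]: N:car2-GO,E:wait,S:car6-GO,W:wait | queues: N=1 E=0 S=0 W=3
Step 3 [NS]: N:car8-GO,E:wait,S:empty,W:wait | queues: N=0 E=0 S=0 W=3
Step 4 [EW]: N:wait,E:empty,S:wait,W:car3-GO | queues: N=0 E=0 S=0 W=2
Step 5 [EW]: N:wait,E:empty,S:wait,W:car5-GO | queues: N=0 E=0 S=0 W=1
Step 6 [EW]: N:wait,E:empty,S:wait,W:car7-GO | queues: N=0 E=0 S=0 W=0

N: empty
E: empty
S: empty
W: empty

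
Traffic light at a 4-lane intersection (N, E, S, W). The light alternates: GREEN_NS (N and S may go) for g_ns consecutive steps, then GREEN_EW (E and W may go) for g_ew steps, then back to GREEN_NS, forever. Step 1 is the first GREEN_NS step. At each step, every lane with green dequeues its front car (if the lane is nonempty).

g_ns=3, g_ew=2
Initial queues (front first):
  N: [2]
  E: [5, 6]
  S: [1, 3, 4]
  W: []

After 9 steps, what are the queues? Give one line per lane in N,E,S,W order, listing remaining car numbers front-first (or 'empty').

Step 1 [NS]: N:car2-GO,E:wait,S:car1-GO,W:wait | queues: N=0 E=2 S=2 W=0
Step 2 [NS]: N:empty,E:wait,S:car3-GO,W:wait | queues: N=0 E=2 S=1 W=0
Step 3 [NS]: N:empty,E:wait,S:car4-GO,W:wait | queues: N=0 E=2 S=0 W=0
Step 4 [EW]: N:wait,E:car5-GO,S:wait,W:empty | queues: N=0 E=1 S=0 W=0
Step 5 [EW]: N:wait,E:car6-GO,S:wait,W:empty | queues: N=0 E=0 S=0 W=0

N: empty
E: empty
S: empty
W: empty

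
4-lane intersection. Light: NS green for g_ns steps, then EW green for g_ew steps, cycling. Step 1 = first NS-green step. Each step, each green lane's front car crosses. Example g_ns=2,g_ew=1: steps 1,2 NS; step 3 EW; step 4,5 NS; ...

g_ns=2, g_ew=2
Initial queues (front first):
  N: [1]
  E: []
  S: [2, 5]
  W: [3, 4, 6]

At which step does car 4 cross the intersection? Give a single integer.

Step 1 [NS]: N:car1-GO,E:wait,S:car2-GO,W:wait | queues: N=0 E=0 S=1 W=3
Step 2 [NS]: N:empty,E:wait,S:car5-GO,W:wait | queues: N=0 E=0 S=0 W=3
Step 3 [EW]: N:wait,E:empty,S:wait,W:car3-GO | queues: N=0 E=0 S=0 W=2
Step 4 [EW]: N:wait,E:empty,S:wait,W:car4-GO | queues: N=0 E=0 S=0 W=1
Step 5 [NS]: N:empty,E:wait,S:empty,W:wait | queues: N=0 E=0 S=0 W=1
Step 6 [NS]: N:empty,E:wait,S:empty,W:wait | queues: N=0 E=0 S=0 W=1
Step 7 [EW]: N:wait,E:empty,S:wait,W:car6-GO | queues: N=0 E=0 S=0 W=0
Car 4 crosses at step 4

4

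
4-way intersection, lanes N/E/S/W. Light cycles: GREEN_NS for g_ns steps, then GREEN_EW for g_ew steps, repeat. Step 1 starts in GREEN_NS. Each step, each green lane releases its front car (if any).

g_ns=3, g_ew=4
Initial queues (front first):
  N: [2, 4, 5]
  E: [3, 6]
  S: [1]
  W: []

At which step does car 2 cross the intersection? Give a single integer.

Step 1 [NS]: N:car2-GO,E:wait,S:car1-GO,W:wait | queues: N=2 E=2 S=0 W=0
Step 2 [NS]: N:car4-GO,E:wait,S:empty,W:wait | queues: N=1 E=2 S=0 W=0
Step 3 [NS]: N:car5-GO,E:wait,S:empty,W:wait | queues: N=0 E=2 S=0 W=0
Step 4 [EW]: N:wait,E:car3-GO,S:wait,W:empty | queues: N=0 E=1 S=0 W=0
Step 5 [EW]: N:wait,E:car6-GO,S:wait,W:empty | queues: N=0 E=0 S=0 W=0
Car 2 crosses at step 1

1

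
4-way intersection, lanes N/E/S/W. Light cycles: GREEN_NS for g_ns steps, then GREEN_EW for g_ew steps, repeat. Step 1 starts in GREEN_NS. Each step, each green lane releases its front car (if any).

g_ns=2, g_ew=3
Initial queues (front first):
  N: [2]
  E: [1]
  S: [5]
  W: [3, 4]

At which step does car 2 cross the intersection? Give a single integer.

Step 1 [NS]: N:car2-GO,E:wait,S:car5-GO,W:wait | queues: N=0 E=1 S=0 W=2
Step 2 [NS]: N:empty,E:wait,S:empty,W:wait | queues: N=0 E=1 S=0 W=2
Step 3 [EW]: N:wait,E:car1-GO,S:wait,W:car3-GO | queues: N=0 E=0 S=0 W=1
Step 4 [EW]: N:wait,E:empty,S:wait,W:car4-GO | queues: N=0 E=0 S=0 W=0
Car 2 crosses at step 1

1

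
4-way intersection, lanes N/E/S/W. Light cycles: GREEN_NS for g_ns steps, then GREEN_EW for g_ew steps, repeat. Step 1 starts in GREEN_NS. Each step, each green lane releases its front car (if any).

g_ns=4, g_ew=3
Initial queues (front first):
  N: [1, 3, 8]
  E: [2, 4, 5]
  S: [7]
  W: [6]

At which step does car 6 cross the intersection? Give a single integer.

Step 1 [NS]: N:car1-GO,E:wait,S:car7-GO,W:wait | queues: N=2 E=3 S=0 W=1
Step 2 [NS]: N:car3-GO,E:wait,S:empty,W:wait | queues: N=1 E=3 S=0 W=1
Step 3 [NS]: N:car8-GO,E:wait,S:empty,W:wait | queues: N=0 E=3 S=0 W=1
Step 4 [NS]: N:empty,E:wait,S:empty,W:wait | queues: N=0 E=3 S=0 W=1
Step 5 [EW]: N:wait,E:car2-GO,S:wait,W:car6-GO | queues: N=0 E=2 S=0 W=0
Step 6 [EW]: N:wait,E:car4-GO,S:wait,W:empty | queues: N=0 E=1 S=0 W=0
Step 7 [EW]: N:wait,E:car5-GO,S:wait,W:empty | queues: N=0 E=0 S=0 W=0
Car 6 crosses at step 5

5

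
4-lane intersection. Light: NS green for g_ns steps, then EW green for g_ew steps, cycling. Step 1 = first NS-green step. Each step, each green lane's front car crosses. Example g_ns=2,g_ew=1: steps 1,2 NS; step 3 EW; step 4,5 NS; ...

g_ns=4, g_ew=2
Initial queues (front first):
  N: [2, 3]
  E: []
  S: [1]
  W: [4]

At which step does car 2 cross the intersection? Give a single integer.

Step 1 [NS]: N:car2-GO,E:wait,S:car1-GO,W:wait | queues: N=1 E=0 S=0 W=1
Step 2 [NS]: N:car3-GO,E:wait,S:empty,W:wait | queues: N=0 E=0 S=0 W=1
Step 3 [NS]: N:empty,E:wait,S:empty,W:wait | queues: N=0 E=0 S=0 W=1
Step 4 [NS]: N:empty,E:wait,S:empty,W:wait | queues: N=0 E=0 S=0 W=1
Step 5 [EW]: N:wait,E:empty,S:wait,W:car4-GO | queues: N=0 E=0 S=0 W=0
Car 2 crosses at step 1

1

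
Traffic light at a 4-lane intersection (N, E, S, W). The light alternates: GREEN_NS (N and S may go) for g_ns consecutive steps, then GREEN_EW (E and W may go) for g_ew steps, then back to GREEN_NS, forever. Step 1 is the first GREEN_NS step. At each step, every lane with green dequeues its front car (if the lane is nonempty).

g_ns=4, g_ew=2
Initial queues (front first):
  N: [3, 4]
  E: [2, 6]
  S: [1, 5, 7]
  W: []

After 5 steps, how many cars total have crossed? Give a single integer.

Step 1 [NS]: N:car3-GO,E:wait,S:car1-GO,W:wait | queues: N=1 E=2 S=2 W=0
Step 2 [NS]: N:car4-GO,E:wait,S:car5-GO,W:wait | queues: N=0 E=2 S=1 W=0
Step 3 [NS]: N:empty,E:wait,S:car7-GO,W:wait | queues: N=0 E=2 S=0 W=0
Step 4 [NS]: N:empty,E:wait,S:empty,W:wait | queues: N=0 E=2 S=0 W=0
Step 5 [EW]: N:wait,E:car2-GO,S:wait,W:empty | queues: N=0 E=1 S=0 W=0
Cars crossed by step 5: 6

Answer: 6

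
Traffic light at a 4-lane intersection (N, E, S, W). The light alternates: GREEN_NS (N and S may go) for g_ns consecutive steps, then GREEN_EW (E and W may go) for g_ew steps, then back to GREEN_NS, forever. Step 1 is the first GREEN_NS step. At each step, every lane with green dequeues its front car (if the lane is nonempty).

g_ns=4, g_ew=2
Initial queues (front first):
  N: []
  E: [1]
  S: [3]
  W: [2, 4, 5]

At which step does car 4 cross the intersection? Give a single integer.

Step 1 [NS]: N:empty,E:wait,S:car3-GO,W:wait | queues: N=0 E=1 S=0 W=3
Step 2 [NS]: N:empty,E:wait,S:empty,W:wait | queues: N=0 E=1 S=0 W=3
Step 3 [NS]: N:empty,E:wait,S:empty,W:wait | queues: N=0 E=1 S=0 W=3
Step 4 [NS]: N:empty,E:wait,S:empty,W:wait | queues: N=0 E=1 S=0 W=3
Step 5 [EW]: N:wait,E:car1-GO,S:wait,W:car2-GO | queues: N=0 E=0 S=0 W=2
Step 6 [EW]: N:wait,E:empty,S:wait,W:car4-GO | queues: N=0 E=0 S=0 W=1
Step 7 [NS]: N:empty,E:wait,S:empty,W:wait | queues: N=0 E=0 S=0 W=1
Step 8 [NS]: N:empty,E:wait,S:empty,W:wait | queues: N=0 E=0 S=0 W=1
Step 9 [NS]: N:empty,E:wait,S:empty,W:wait | queues: N=0 E=0 S=0 W=1
Step 10 [NS]: N:empty,E:wait,S:empty,W:wait | queues: N=0 E=0 S=0 W=1
Step 11 [EW]: N:wait,E:empty,S:wait,W:car5-GO | queues: N=0 E=0 S=0 W=0
Car 4 crosses at step 6

6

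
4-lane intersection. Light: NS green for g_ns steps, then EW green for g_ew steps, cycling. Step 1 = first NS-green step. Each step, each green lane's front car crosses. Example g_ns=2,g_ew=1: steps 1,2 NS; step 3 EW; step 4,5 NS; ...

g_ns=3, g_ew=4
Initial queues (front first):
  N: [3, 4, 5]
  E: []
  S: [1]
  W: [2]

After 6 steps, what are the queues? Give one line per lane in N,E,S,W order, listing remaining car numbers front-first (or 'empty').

Step 1 [NS]: N:car3-GO,E:wait,S:car1-GO,W:wait | queues: N=2 E=0 S=0 W=1
Step 2 [NS]: N:car4-GO,E:wait,S:empty,W:wait | queues: N=1 E=0 S=0 W=1
Step 3 [NS]: N:car5-GO,E:wait,S:empty,W:wait | queues: N=0 E=0 S=0 W=1
Step 4 [EW]: N:wait,E:empty,S:wait,W:car2-GO | queues: N=0 E=0 S=0 W=0

N: empty
E: empty
S: empty
W: empty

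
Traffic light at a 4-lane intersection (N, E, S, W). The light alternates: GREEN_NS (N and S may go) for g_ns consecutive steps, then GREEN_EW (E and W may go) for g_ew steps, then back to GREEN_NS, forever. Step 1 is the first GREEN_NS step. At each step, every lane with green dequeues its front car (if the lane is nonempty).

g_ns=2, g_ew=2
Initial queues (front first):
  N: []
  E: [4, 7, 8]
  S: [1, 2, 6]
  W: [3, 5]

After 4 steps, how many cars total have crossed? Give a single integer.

Answer: 6

Derivation:
Step 1 [NS]: N:empty,E:wait,S:car1-GO,W:wait | queues: N=0 E=3 S=2 W=2
Step 2 [NS]: N:empty,E:wait,S:car2-GO,W:wait | queues: N=0 E=3 S=1 W=2
Step 3 [EW]: N:wait,E:car4-GO,S:wait,W:car3-GO | queues: N=0 E=2 S=1 W=1
Step 4 [EW]: N:wait,E:car7-GO,S:wait,W:car5-GO | queues: N=0 E=1 S=1 W=0
Cars crossed by step 4: 6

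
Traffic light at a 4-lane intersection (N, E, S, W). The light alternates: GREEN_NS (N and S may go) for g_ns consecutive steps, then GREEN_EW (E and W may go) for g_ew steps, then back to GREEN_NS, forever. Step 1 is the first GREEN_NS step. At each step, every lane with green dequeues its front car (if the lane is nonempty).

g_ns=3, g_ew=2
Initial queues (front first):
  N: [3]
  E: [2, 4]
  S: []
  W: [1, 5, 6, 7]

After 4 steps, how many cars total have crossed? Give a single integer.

Step 1 [NS]: N:car3-GO,E:wait,S:empty,W:wait | queues: N=0 E=2 S=0 W=4
Step 2 [NS]: N:empty,E:wait,S:empty,W:wait | queues: N=0 E=2 S=0 W=4
Step 3 [NS]: N:empty,E:wait,S:empty,W:wait | queues: N=0 E=2 S=0 W=4
Step 4 [EW]: N:wait,E:car2-GO,S:wait,W:car1-GO | queues: N=0 E=1 S=0 W=3
Cars crossed by step 4: 3

Answer: 3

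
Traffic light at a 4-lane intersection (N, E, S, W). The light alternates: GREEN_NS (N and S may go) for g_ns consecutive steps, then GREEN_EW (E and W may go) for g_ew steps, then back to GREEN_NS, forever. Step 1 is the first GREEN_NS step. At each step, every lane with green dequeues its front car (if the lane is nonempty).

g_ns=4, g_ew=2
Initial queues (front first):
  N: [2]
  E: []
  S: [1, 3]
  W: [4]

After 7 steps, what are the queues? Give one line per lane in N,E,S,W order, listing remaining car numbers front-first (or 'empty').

Step 1 [NS]: N:car2-GO,E:wait,S:car1-GO,W:wait | queues: N=0 E=0 S=1 W=1
Step 2 [NS]: N:empty,E:wait,S:car3-GO,W:wait | queues: N=0 E=0 S=0 W=1
Step 3 [NS]: N:empty,E:wait,S:empty,W:wait | queues: N=0 E=0 S=0 W=1
Step 4 [NS]: N:empty,E:wait,S:empty,W:wait | queues: N=0 E=0 S=0 W=1
Step 5 [EW]: N:wait,E:empty,S:wait,W:car4-GO | queues: N=0 E=0 S=0 W=0

N: empty
E: empty
S: empty
W: empty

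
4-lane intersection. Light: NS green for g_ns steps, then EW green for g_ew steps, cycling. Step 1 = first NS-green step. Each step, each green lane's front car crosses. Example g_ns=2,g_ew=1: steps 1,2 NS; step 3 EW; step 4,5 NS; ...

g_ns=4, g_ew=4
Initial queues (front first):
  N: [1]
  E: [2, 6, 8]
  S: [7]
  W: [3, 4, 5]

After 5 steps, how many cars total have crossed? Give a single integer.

Answer: 4

Derivation:
Step 1 [NS]: N:car1-GO,E:wait,S:car7-GO,W:wait | queues: N=0 E=3 S=0 W=3
Step 2 [NS]: N:empty,E:wait,S:empty,W:wait | queues: N=0 E=3 S=0 W=3
Step 3 [NS]: N:empty,E:wait,S:empty,W:wait | queues: N=0 E=3 S=0 W=3
Step 4 [NS]: N:empty,E:wait,S:empty,W:wait | queues: N=0 E=3 S=0 W=3
Step 5 [EW]: N:wait,E:car2-GO,S:wait,W:car3-GO | queues: N=0 E=2 S=0 W=2
Cars crossed by step 5: 4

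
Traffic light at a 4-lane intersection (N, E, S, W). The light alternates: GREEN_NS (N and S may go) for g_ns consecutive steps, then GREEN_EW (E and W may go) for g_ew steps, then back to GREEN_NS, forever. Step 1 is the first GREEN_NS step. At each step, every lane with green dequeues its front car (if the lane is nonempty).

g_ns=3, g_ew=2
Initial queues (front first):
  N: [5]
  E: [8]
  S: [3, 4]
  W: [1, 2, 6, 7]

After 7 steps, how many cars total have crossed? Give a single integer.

Answer: 6

Derivation:
Step 1 [NS]: N:car5-GO,E:wait,S:car3-GO,W:wait | queues: N=0 E=1 S=1 W=4
Step 2 [NS]: N:empty,E:wait,S:car4-GO,W:wait | queues: N=0 E=1 S=0 W=4
Step 3 [NS]: N:empty,E:wait,S:empty,W:wait | queues: N=0 E=1 S=0 W=4
Step 4 [EW]: N:wait,E:car8-GO,S:wait,W:car1-GO | queues: N=0 E=0 S=0 W=3
Step 5 [EW]: N:wait,E:empty,S:wait,W:car2-GO | queues: N=0 E=0 S=0 W=2
Step 6 [NS]: N:empty,E:wait,S:empty,W:wait | queues: N=0 E=0 S=0 W=2
Step 7 [NS]: N:empty,E:wait,S:empty,W:wait | queues: N=0 E=0 S=0 W=2
Cars crossed by step 7: 6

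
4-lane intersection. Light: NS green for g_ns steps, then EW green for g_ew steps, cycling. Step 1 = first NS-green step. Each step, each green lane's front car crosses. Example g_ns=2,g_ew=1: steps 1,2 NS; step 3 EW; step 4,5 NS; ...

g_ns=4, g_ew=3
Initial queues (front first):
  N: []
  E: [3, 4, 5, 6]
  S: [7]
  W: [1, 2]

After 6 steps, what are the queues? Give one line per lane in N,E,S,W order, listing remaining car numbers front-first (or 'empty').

Step 1 [NS]: N:empty,E:wait,S:car7-GO,W:wait | queues: N=0 E=4 S=0 W=2
Step 2 [NS]: N:empty,E:wait,S:empty,W:wait | queues: N=0 E=4 S=0 W=2
Step 3 [NS]: N:empty,E:wait,S:empty,W:wait | queues: N=0 E=4 S=0 W=2
Step 4 [NS]: N:empty,E:wait,S:empty,W:wait | queues: N=0 E=4 S=0 W=2
Step 5 [EW]: N:wait,E:car3-GO,S:wait,W:car1-GO | queues: N=0 E=3 S=0 W=1
Step 6 [EW]: N:wait,E:car4-GO,S:wait,W:car2-GO | queues: N=0 E=2 S=0 W=0

N: empty
E: 5 6
S: empty
W: empty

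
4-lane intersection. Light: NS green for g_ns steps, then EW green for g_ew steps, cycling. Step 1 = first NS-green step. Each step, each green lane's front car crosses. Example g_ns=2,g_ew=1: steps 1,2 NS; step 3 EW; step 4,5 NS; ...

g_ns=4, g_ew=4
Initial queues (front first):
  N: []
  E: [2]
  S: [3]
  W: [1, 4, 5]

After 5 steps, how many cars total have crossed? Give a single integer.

Step 1 [NS]: N:empty,E:wait,S:car3-GO,W:wait | queues: N=0 E=1 S=0 W=3
Step 2 [NS]: N:empty,E:wait,S:empty,W:wait | queues: N=0 E=1 S=0 W=3
Step 3 [NS]: N:empty,E:wait,S:empty,W:wait | queues: N=0 E=1 S=0 W=3
Step 4 [NS]: N:empty,E:wait,S:empty,W:wait | queues: N=0 E=1 S=0 W=3
Step 5 [EW]: N:wait,E:car2-GO,S:wait,W:car1-GO | queues: N=0 E=0 S=0 W=2
Cars crossed by step 5: 3

Answer: 3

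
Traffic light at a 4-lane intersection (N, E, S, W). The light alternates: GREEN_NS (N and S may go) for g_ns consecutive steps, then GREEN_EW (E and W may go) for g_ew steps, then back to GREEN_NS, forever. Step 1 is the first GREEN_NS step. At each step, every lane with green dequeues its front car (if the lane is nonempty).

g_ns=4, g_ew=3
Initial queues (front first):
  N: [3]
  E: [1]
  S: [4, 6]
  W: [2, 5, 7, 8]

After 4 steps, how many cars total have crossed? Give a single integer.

Step 1 [NS]: N:car3-GO,E:wait,S:car4-GO,W:wait | queues: N=0 E=1 S=1 W=4
Step 2 [NS]: N:empty,E:wait,S:car6-GO,W:wait | queues: N=0 E=1 S=0 W=4
Step 3 [NS]: N:empty,E:wait,S:empty,W:wait | queues: N=0 E=1 S=0 W=4
Step 4 [NS]: N:empty,E:wait,S:empty,W:wait | queues: N=0 E=1 S=0 W=4
Cars crossed by step 4: 3

Answer: 3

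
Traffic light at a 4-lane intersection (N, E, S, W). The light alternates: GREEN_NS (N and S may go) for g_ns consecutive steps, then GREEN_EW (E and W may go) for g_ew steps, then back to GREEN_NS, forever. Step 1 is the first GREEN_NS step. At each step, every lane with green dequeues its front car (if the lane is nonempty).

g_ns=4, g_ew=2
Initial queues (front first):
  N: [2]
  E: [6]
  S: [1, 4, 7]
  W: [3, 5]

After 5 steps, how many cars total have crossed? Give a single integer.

Answer: 6

Derivation:
Step 1 [NS]: N:car2-GO,E:wait,S:car1-GO,W:wait | queues: N=0 E=1 S=2 W=2
Step 2 [NS]: N:empty,E:wait,S:car4-GO,W:wait | queues: N=0 E=1 S=1 W=2
Step 3 [NS]: N:empty,E:wait,S:car7-GO,W:wait | queues: N=0 E=1 S=0 W=2
Step 4 [NS]: N:empty,E:wait,S:empty,W:wait | queues: N=0 E=1 S=0 W=2
Step 5 [EW]: N:wait,E:car6-GO,S:wait,W:car3-GO | queues: N=0 E=0 S=0 W=1
Cars crossed by step 5: 6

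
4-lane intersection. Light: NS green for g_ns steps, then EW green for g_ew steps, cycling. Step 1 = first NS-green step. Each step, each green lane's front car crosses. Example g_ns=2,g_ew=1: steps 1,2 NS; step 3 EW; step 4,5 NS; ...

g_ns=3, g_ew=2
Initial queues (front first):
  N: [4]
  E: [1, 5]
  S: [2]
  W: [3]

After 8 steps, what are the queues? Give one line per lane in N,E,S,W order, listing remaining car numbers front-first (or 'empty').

Step 1 [NS]: N:car4-GO,E:wait,S:car2-GO,W:wait | queues: N=0 E=2 S=0 W=1
Step 2 [NS]: N:empty,E:wait,S:empty,W:wait | queues: N=0 E=2 S=0 W=1
Step 3 [NS]: N:empty,E:wait,S:empty,W:wait | queues: N=0 E=2 S=0 W=1
Step 4 [EW]: N:wait,E:car1-GO,S:wait,W:car3-GO | queues: N=0 E=1 S=0 W=0
Step 5 [EW]: N:wait,E:car5-GO,S:wait,W:empty | queues: N=0 E=0 S=0 W=0

N: empty
E: empty
S: empty
W: empty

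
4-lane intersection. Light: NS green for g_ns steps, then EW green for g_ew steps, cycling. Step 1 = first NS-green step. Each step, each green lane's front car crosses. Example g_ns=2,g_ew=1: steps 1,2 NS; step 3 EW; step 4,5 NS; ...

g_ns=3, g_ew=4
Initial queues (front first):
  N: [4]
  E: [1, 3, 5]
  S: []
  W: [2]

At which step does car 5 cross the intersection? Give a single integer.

Step 1 [NS]: N:car4-GO,E:wait,S:empty,W:wait | queues: N=0 E=3 S=0 W=1
Step 2 [NS]: N:empty,E:wait,S:empty,W:wait | queues: N=0 E=3 S=0 W=1
Step 3 [NS]: N:empty,E:wait,S:empty,W:wait | queues: N=0 E=3 S=0 W=1
Step 4 [EW]: N:wait,E:car1-GO,S:wait,W:car2-GO | queues: N=0 E=2 S=0 W=0
Step 5 [EW]: N:wait,E:car3-GO,S:wait,W:empty | queues: N=0 E=1 S=0 W=0
Step 6 [EW]: N:wait,E:car5-GO,S:wait,W:empty | queues: N=0 E=0 S=0 W=0
Car 5 crosses at step 6

6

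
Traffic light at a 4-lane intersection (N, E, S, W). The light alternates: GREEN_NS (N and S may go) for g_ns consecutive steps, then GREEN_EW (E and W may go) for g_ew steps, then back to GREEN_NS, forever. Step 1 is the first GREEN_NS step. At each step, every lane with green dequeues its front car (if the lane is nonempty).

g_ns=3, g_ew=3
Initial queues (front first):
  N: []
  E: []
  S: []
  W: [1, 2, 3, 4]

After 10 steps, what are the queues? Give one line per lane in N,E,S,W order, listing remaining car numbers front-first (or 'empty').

Step 1 [NS]: N:empty,E:wait,S:empty,W:wait | queues: N=0 E=0 S=0 W=4
Step 2 [NS]: N:empty,E:wait,S:empty,W:wait | queues: N=0 E=0 S=0 W=4
Step 3 [NS]: N:empty,E:wait,S:empty,W:wait | queues: N=0 E=0 S=0 W=4
Step 4 [EW]: N:wait,E:empty,S:wait,W:car1-GO | queues: N=0 E=0 S=0 W=3
Step 5 [EW]: N:wait,E:empty,S:wait,W:car2-GO | queues: N=0 E=0 S=0 W=2
Step 6 [EW]: N:wait,E:empty,S:wait,W:car3-GO | queues: N=0 E=0 S=0 W=1
Step 7 [NS]: N:empty,E:wait,S:empty,W:wait | queues: N=0 E=0 S=0 W=1
Step 8 [NS]: N:empty,E:wait,S:empty,W:wait | queues: N=0 E=0 S=0 W=1
Step 9 [NS]: N:empty,E:wait,S:empty,W:wait | queues: N=0 E=0 S=0 W=1
Step 10 [EW]: N:wait,E:empty,S:wait,W:car4-GO | queues: N=0 E=0 S=0 W=0

N: empty
E: empty
S: empty
W: empty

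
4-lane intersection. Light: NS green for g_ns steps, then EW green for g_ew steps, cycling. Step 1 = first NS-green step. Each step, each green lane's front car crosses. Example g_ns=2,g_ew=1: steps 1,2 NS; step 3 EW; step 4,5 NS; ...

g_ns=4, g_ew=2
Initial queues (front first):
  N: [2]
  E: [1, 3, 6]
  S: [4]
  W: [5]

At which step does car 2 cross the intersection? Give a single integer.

Step 1 [NS]: N:car2-GO,E:wait,S:car4-GO,W:wait | queues: N=0 E=3 S=0 W=1
Step 2 [NS]: N:empty,E:wait,S:empty,W:wait | queues: N=0 E=3 S=0 W=1
Step 3 [NS]: N:empty,E:wait,S:empty,W:wait | queues: N=0 E=3 S=0 W=1
Step 4 [NS]: N:empty,E:wait,S:empty,W:wait | queues: N=0 E=3 S=0 W=1
Step 5 [EW]: N:wait,E:car1-GO,S:wait,W:car5-GO | queues: N=0 E=2 S=0 W=0
Step 6 [EW]: N:wait,E:car3-GO,S:wait,W:empty | queues: N=0 E=1 S=0 W=0
Step 7 [NS]: N:empty,E:wait,S:empty,W:wait | queues: N=0 E=1 S=0 W=0
Step 8 [NS]: N:empty,E:wait,S:empty,W:wait | queues: N=0 E=1 S=0 W=0
Step 9 [NS]: N:empty,E:wait,S:empty,W:wait | queues: N=0 E=1 S=0 W=0
Step 10 [NS]: N:empty,E:wait,S:empty,W:wait | queues: N=0 E=1 S=0 W=0
Step 11 [EW]: N:wait,E:car6-GO,S:wait,W:empty | queues: N=0 E=0 S=0 W=0
Car 2 crosses at step 1

1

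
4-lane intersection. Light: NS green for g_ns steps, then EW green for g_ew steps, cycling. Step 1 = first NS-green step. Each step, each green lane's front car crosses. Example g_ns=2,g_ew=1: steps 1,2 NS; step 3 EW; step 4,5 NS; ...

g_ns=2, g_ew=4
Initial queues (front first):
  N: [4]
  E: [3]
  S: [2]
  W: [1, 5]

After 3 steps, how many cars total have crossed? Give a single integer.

Answer: 4

Derivation:
Step 1 [NS]: N:car4-GO,E:wait,S:car2-GO,W:wait | queues: N=0 E=1 S=0 W=2
Step 2 [NS]: N:empty,E:wait,S:empty,W:wait | queues: N=0 E=1 S=0 W=2
Step 3 [EW]: N:wait,E:car3-GO,S:wait,W:car1-GO | queues: N=0 E=0 S=0 W=1
Cars crossed by step 3: 4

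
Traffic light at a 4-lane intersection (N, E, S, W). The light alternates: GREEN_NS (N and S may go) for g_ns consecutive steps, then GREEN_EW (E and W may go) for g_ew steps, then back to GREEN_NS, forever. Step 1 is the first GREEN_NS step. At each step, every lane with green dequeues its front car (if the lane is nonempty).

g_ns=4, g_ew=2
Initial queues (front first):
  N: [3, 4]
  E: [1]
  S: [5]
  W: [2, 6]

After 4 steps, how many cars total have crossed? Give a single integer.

Step 1 [NS]: N:car3-GO,E:wait,S:car5-GO,W:wait | queues: N=1 E=1 S=0 W=2
Step 2 [NS]: N:car4-GO,E:wait,S:empty,W:wait | queues: N=0 E=1 S=0 W=2
Step 3 [NS]: N:empty,E:wait,S:empty,W:wait | queues: N=0 E=1 S=0 W=2
Step 4 [NS]: N:empty,E:wait,S:empty,W:wait | queues: N=0 E=1 S=0 W=2
Cars crossed by step 4: 3

Answer: 3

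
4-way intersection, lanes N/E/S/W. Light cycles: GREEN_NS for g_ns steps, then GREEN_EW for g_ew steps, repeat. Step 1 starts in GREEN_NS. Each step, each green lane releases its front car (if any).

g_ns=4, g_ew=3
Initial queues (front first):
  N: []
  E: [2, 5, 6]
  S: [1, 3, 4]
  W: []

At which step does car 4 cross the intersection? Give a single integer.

Step 1 [NS]: N:empty,E:wait,S:car1-GO,W:wait | queues: N=0 E=3 S=2 W=0
Step 2 [NS]: N:empty,E:wait,S:car3-GO,W:wait | queues: N=0 E=3 S=1 W=0
Step 3 [NS]: N:empty,E:wait,S:car4-GO,W:wait | queues: N=0 E=3 S=0 W=0
Step 4 [NS]: N:empty,E:wait,S:empty,W:wait | queues: N=0 E=3 S=0 W=0
Step 5 [EW]: N:wait,E:car2-GO,S:wait,W:empty | queues: N=0 E=2 S=0 W=0
Step 6 [EW]: N:wait,E:car5-GO,S:wait,W:empty | queues: N=0 E=1 S=0 W=0
Step 7 [EW]: N:wait,E:car6-GO,S:wait,W:empty | queues: N=0 E=0 S=0 W=0
Car 4 crosses at step 3

3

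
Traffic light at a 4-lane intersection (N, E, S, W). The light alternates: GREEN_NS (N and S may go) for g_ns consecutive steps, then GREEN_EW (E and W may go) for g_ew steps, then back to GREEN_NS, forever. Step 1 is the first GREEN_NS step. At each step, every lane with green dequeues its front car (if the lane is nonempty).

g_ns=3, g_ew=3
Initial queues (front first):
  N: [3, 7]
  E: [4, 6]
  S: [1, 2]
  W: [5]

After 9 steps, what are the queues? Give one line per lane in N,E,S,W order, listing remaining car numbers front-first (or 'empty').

Step 1 [NS]: N:car3-GO,E:wait,S:car1-GO,W:wait | queues: N=1 E=2 S=1 W=1
Step 2 [NS]: N:car7-GO,E:wait,S:car2-GO,W:wait | queues: N=0 E=2 S=0 W=1
Step 3 [NS]: N:empty,E:wait,S:empty,W:wait | queues: N=0 E=2 S=0 W=1
Step 4 [EW]: N:wait,E:car4-GO,S:wait,W:car5-GO | queues: N=0 E=1 S=0 W=0
Step 5 [EW]: N:wait,E:car6-GO,S:wait,W:empty | queues: N=0 E=0 S=0 W=0

N: empty
E: empty
S: empty
W: empty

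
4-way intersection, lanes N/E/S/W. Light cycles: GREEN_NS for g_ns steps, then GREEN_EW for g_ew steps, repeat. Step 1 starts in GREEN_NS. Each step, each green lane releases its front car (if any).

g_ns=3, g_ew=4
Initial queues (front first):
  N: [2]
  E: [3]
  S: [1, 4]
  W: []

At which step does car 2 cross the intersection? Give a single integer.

Step 1 [NS]: N:car2-GO,E:wait,S:car1-GO,W:wait | queues: N=0 E=1 S=1 W=0
Step 2 [NS]: N:empty,E:wait,S:car4-GO,W:wait | queues: N=0 E=1 S=0 W=0
Step 3 [NS]: N:empty,E:wait,S:empty,W:wait | queues: N=0 E=1 S=0 W=0
Step 4 [EW]: N:wait,E:car3-GO,S:wait,W:empty | queues: N=0 E=0 S=0 W=0
Car 2 crosses at step 1

1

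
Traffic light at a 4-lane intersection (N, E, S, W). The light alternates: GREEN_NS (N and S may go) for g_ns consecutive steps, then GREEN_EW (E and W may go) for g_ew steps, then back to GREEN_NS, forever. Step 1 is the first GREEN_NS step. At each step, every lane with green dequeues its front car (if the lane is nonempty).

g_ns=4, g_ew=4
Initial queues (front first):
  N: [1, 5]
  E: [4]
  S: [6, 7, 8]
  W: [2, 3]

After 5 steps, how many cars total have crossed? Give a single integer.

Answer: 7

Derivation:
Step 1 [NS]: N:car1-GO,E:wait,S:car6-GO,W:wait | queues: N=1 E=1 S=2 W=2
Step 2 [NS]: N:car5-GO,E:wait,S:car7-GO,W:wait | queues: N=0 E=1 S=1 W=2
Step 3 [NS]: N:empty,E:wait,S:car8-GO,W:wait | queues: N=0 E=1 S=0 W=2
Step 4 [NS]: N:empty,E:wait,S:empty,W:wait | queues: N=0 E=1 S=0 W=2
Step 5 [EW]: N:wait,E:car4-GO,S:wait,W:car2-GO | queues: N=0 E=0 S=0 W=1
Cars crossed by step 5: 7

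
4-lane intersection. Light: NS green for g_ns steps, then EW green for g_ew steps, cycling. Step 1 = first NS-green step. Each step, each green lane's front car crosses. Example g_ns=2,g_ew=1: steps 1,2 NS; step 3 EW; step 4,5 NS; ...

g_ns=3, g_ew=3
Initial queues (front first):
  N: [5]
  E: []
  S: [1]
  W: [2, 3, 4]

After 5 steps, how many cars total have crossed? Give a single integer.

Step 1 [NS]: N:car5-GO,E:wait,S:car1-GO,W:wait | queues: N=0 E=0 S=0 W=3
Step 2 [NS]: N:empty,E:wait,S:empty,W:wait | queues: N=0 E=0 S=0 W=3
Step 3 [NS]: N:empty,E:wait,S:empty,W:wait | queues: N=0 E=0 S=0 W=3
Step 4 [EW]: N:wait,E:empty,S:wait,W:car2-GO | queues: N=0 E=0 S=0 W=2
Step 5 [EW]: N:wait,E:empty,S:wait,W:car3-GO | queues: N=0 E=0 S=0 W=1
Cars crossed by step 5: 4

Answer: 4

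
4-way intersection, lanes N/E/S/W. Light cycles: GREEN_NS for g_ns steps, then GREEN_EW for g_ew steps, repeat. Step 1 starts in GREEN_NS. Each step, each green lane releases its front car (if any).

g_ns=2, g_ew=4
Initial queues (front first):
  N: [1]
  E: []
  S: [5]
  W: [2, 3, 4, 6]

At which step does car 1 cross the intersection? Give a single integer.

Step 1 [NS]: N:car1-GO,E:wait,S:car5-GO,W:wait | queues: N=0 E=0 S=0 W=4
Step 2 [NS]: N:empty,E:wait,S:empty,W:wait | queues: N=0 E=0 S=0 W=4
Step 3 [EW]: N:wait,E:empty,S:wait,W:car2-GO | queues: N=0 E=0 S=0 W=3
Step 4 [EW]: N:wait,E:empty,S:wait,W:car3-GO | queues: N=0 E=0 S=0 W=2
Step 5 [EW]: N:wait,E:empty,S:wait,W:car4-GO | queues: N=0 E=0 S=0 W=1
Step 6 [EW]: N:wait,E:empty,S:wait,W:car6-GO | queues: N=0 E=0 S=0 W=0
Car 1 crosses at step 1

1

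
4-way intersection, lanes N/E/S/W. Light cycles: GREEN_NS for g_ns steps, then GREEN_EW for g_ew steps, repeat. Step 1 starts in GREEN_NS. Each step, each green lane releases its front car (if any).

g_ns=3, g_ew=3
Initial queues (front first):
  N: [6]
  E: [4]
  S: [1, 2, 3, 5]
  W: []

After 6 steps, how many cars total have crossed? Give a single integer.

Answer: 5

Derivation:
Step 1 [NS]: N:car6-GO,E:wait,S:car1-GO,W:wait | queues: N=0 E=1 S=3 W=0
Step 2 [NS]: N:empty,E:wait,S:car2-GO,W:wait | queues: N=0 E=1 S=2 W=0
Step 3 [NS]: N:empty,E:wait,S:car3-GO,W:wait | queues: N=0 E=1 S=1 W=0
Step 4 [EW]: N:wait,E:car4-GO,S:wait,W:empty | queues: N=0 E=0 S=1 W=0
Step 5 [EW]: N:wait,E:empty,S:wait,W:empty | queues: N=0 E=0 S=1 W=0
Step 6 [EW]: N:wait,E:empty,S:wait,W:empty | queues: N=0 E=0 S=1 W=0
Cars crossed by step 6: 5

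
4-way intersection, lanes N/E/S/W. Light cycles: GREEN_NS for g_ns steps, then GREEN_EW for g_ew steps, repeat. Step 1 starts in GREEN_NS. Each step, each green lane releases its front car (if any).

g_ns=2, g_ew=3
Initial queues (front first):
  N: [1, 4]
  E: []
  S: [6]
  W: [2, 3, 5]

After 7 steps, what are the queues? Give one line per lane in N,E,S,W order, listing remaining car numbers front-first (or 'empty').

Step 1 [NS]: N:car1-GO,E:wait,S:car6-GO,W:wait | queues: N=1 E=0 S=0 W=3
Step 2 [NS]: N:car4-GO,E:wait,S:empty,W:wait | queues: N=0 E=0 S=0 W=3
Step 3 [EW]: N:wait,E:empty,S:wait,W:car2-GO | queues: N=0 E=0 S=0 W=2
Step 4 [EW]: N:wait,E:empty,S:wait,W:car3-GO | queues: N=0 E=0 S=0 W=1
Step 5 [EW]: N:wait,E:empty,S:wait,W:car5-GO | queues: N=0 E=0 S=0 W=0

N: empty
E: empty
S: empty
W: empty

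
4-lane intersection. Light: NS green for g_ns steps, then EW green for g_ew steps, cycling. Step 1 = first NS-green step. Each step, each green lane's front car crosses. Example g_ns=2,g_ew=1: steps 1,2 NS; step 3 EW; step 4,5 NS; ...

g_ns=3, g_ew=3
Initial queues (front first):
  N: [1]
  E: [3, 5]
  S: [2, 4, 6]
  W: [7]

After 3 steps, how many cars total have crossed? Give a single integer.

Answer: 4

Derivation:
Step 1 [NS]: N:car1-GO,E:wait,S:car2-GO,W:wait | queues: N=0 E=2 S=2 W=1
Step 2 [NS]: N:empty,E:wait,S:car4-GO,W:wait | queues: N=0 E=2 S=1 W=1
Step 3 [NS]: N:empty,E:wait,S:car6-GO,W:wait | queues: N=0 E=2 S=0 W=1
Cars crossed by step 3: 4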